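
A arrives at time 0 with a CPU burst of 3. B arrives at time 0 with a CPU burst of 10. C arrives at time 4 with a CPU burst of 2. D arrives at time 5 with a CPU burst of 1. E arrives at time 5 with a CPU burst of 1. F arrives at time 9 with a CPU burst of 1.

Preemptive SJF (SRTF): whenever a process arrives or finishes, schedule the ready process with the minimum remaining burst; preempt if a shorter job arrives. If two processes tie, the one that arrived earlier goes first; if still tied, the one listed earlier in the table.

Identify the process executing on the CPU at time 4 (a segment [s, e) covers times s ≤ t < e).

C

Timeline: | A 0-3 | B 3-4 | C 4-6 | D 6-7 | E 7-8 | B 8-9 | F 9-10 | B 10-18 |
Completion: A=3  B=18  C=6  D=7  E=8  F=10
Turnaround (C−A): A=3  B=18  C=2  D=2  E=3  F=1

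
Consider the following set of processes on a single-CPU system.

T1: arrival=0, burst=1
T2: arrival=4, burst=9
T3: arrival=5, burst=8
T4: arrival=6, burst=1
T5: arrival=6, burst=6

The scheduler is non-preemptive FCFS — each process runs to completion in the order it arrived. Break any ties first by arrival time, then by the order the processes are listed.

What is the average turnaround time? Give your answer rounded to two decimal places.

12.80

Timeline: | T1 0-1 | idle 1-4 | T2 4-13 | T3 13-21 | T4 21-22 | T5 22-28 |
Completion: T1=1  T2=13  T3=21  T4=22  T5=28
Turnaround (C−A): T1=1  T2=9  T3=16  T4=16  T5=22
Turnaround times: T1=1, T2=9, T3=16, T4=16, T5=22
Average turnaround = (1+9+16+16+22) / 5 = 64/5 = 12.80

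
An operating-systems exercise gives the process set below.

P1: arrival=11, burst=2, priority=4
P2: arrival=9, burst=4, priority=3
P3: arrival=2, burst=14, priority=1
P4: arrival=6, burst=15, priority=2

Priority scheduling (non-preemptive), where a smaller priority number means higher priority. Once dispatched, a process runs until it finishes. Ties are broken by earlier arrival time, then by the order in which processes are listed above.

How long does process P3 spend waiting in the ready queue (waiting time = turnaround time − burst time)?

Gantt: | idle 0-2 | P3 2-16 | P4 16-31 | P2 31-35 | P1 35-37 |
Completion: P1=37  P2=35  P3=16  P4=31
Turnaround (C−A): P1=26  P2=26  P3=14  P4=25
Waiting(P3) = turnaround − burst = 14 − 14 = 0

0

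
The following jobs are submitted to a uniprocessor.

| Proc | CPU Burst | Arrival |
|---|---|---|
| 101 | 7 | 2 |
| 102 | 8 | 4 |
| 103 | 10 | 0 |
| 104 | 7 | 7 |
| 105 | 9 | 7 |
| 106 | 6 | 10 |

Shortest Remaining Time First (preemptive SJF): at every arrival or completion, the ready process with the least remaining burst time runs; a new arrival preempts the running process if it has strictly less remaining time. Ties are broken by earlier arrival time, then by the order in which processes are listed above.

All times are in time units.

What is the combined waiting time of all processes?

85

Schedule: | 103 0-2 | 101 2-9 | 104 9-16 | 106 16-22 | 103 22-30 | 102 30-38 | 105 38-47 |
Completion: 101=9  102=38  103=30  104=16  105=47  106=22
Waiting = turnaround − burst: 101=0, 102=26, 103=20, 104=2, 105=31, 106=6
Total waiting = 0 + 26 + 20 + 2 + 31 + 6 = 85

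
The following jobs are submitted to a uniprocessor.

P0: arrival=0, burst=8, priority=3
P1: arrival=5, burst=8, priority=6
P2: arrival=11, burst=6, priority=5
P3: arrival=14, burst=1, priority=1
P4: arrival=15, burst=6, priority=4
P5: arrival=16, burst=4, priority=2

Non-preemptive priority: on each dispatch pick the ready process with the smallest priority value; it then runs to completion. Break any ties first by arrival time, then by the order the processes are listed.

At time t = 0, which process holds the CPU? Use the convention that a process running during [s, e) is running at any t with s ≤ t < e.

Schedule: | P0 0-8 | P1 8-16 | P3 16-17 | P5 17-21 | P4 21-27 | P2 27-33 |
Completion: P0=8  P1=16  P2=33  P3=17  P4=27  P5=21
Turnaround (C−A): P0=8  P1=11  P2=22  P3=3  P4=12  P5=5

P0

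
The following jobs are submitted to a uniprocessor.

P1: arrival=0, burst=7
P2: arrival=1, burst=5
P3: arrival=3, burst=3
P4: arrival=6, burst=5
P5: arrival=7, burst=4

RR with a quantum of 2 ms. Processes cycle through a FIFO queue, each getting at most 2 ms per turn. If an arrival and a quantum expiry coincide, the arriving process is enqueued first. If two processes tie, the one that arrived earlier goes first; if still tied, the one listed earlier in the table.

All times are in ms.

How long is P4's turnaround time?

Timeline: | P1 0-2 | P2 2-4 | P1 4-6 | P3 6-8 | P2 8-10 | P4 10-12 | P1 12-14 | P5 14-16 | P3 16-17 | P2 17-18 | P4 18-20 | P1 20-21 | P5 21-23 | P4 23-24 |
Completion: P1=21  P2=18  P3=17  P4=24  P5=23
Turnaround(P4) = completion − arrival = 24 − 6 = 18

18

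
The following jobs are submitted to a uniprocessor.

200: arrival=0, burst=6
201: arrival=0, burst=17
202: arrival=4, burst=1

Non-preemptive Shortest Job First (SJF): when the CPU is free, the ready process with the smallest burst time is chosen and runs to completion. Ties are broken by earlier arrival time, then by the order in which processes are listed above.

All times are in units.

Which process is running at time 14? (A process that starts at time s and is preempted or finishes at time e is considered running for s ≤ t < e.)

Gantt: | 200 0-6 | 202 6-7 | 201 7-24 |
Completion: 200=6  201=24  202=7
Turnaround (C−A): 200=6  201=24  202=3

201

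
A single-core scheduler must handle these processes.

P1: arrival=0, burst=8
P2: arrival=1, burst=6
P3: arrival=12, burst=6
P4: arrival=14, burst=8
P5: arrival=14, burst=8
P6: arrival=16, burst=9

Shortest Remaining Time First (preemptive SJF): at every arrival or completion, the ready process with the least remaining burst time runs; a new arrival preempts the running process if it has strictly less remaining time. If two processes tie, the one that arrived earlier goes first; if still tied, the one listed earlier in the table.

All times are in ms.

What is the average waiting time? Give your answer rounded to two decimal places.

Gantt: | P1 0-1 | P2 1-7 | P1 7-14 | P3 14-20 | P4 20-28 | P5 28-36 | P6 36-45 |
Completion: P1=14  P2=7  P3=20  P4=28  P5=36  P6=45
Waiting times: P1=6, P2=0, P3=2, P4=6, P5=14, P6=20
Average waiting = (6+0+2+6+14+20) / 6 = 48/6 = 8.00

8.00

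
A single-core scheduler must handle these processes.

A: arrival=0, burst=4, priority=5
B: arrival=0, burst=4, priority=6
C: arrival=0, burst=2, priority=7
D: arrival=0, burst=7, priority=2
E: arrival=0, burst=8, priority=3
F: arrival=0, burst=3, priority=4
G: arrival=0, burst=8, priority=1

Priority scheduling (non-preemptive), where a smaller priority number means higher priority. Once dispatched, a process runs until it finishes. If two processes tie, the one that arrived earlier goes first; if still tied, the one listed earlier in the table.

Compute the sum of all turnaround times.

172

Timeline: | G 0-8 | D 8-15 | E 15-23 | F 23-26 | A 26-30 | B 30-34 | C 34-36 |
Completion: A=30  B=34  C=36  D=15  E=23  F=26  G=8
Turnaround = completion − arrival: A=30, B=34, C=36, D=15, E=23, F=26, G=8
Total turnaround = 30 + 34 + 36 + 15 + 23 + 26 + 8 = 172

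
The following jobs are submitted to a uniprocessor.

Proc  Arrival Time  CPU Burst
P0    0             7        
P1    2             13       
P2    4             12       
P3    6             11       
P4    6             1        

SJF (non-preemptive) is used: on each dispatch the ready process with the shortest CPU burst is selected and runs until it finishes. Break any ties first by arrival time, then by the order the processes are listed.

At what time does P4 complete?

8

Timeline: | P0 0-7 | P4 7-8 | P3 8-19 | P2 19-31 | P1 31-44 |
Completion: P0=7  P1=44  P2=31  P3=19  P4=8
Turnaround (C−A): P0=7  P1=42  P2=27  P3=13  P4=2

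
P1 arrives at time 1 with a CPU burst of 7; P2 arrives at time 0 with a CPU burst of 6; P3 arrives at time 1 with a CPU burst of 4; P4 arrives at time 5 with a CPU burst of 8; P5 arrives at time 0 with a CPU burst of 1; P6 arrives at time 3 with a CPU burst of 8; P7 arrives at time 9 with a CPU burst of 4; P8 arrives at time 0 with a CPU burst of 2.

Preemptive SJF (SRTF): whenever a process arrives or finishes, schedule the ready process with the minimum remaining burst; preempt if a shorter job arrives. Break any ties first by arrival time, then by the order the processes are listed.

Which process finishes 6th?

P1

Gantt: | P5 0-1 | P8 1-3 | P3 3-7 | P2 7-13 | P7 13-17 | P1 17-24 | P6 24-32 | P4 32-40 |
Completion: P1=24  P2=13  P3=7  P4=40  P5=1  P6=32  P7=17  P8=3
Turnaround (C−A): P1=23  P2=13  P3=6  P4=35  P5=1  P6=29  P7=8  P8=3
Finish order: P5 → P8 → P3 → P2 → P7 → P1 → P6 → P4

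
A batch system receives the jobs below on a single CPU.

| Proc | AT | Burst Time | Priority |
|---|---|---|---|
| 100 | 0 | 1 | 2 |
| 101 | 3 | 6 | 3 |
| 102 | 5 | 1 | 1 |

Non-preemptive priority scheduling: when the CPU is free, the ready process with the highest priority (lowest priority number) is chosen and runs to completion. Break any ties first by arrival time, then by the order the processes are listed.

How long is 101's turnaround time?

6

Schedule: | 100 0-1 | idle 1-3 | 101 3-9 | 102 9-10 |
Completion: 100=1  101=9  102=10
Turnaround(101) = completion − arrival = 9 − 3 = 6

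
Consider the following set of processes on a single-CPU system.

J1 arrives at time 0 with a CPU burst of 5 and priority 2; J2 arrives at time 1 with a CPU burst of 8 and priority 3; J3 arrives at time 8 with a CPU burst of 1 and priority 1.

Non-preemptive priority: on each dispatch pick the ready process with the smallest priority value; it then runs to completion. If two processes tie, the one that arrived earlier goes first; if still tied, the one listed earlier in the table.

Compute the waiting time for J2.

Gantt: | J1 0-5 | J2 5-13 | J3 13-14 |
Completion: J1=5  J2=13  J3=14
Waiting(J2) = turnaround − burst = 12 − 8 = 4

4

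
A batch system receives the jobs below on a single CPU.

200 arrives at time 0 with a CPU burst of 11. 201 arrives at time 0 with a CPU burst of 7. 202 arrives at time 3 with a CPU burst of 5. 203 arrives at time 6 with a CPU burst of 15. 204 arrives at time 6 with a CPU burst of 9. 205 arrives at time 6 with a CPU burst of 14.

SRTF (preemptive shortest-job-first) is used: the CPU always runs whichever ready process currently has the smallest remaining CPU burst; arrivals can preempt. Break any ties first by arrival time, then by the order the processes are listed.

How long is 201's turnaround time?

7

Schedule: | 201 0-7 | 202 7-12 | 204 12-21 | 200 21-32 | 205 32-46 | 203 46-61 |
Completion: 200=32  201=7  202=12  203=61  204=21  205=46
Turnaround(201) = completion − arrival = 7 − 0 = 7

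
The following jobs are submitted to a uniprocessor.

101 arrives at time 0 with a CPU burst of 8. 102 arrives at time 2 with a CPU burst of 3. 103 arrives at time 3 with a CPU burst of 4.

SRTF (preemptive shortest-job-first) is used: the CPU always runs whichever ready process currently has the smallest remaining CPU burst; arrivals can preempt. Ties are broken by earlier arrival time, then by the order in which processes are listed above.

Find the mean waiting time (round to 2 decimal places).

3.00

Timeline: | 101 0-2 | 102 2-5 | 103 5-9 | 101 9-15 |
Completion: 101=15  102=5  103=9
Waiting times: 101=7, 102=0, 103=2
Average waiting = (7+0+2) / 3 = 9/3 = 3.00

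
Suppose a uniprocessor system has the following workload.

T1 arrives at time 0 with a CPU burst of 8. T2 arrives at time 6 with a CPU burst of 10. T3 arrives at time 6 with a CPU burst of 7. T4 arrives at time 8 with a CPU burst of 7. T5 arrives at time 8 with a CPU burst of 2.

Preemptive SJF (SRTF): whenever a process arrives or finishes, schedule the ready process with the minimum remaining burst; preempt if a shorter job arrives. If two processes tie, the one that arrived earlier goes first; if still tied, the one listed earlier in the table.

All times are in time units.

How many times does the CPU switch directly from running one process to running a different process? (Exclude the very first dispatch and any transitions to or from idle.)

4

Timeline: | T1 0-8 | T5 8-10 | T3 10-17 | T4 17-24 | T2 24-34 |
Completion: T1=8  T2=34  T3=17  T4=24  T5=10
Turnaround (C−A): T1=8  T2=28  T3=11  T4=16  T5=2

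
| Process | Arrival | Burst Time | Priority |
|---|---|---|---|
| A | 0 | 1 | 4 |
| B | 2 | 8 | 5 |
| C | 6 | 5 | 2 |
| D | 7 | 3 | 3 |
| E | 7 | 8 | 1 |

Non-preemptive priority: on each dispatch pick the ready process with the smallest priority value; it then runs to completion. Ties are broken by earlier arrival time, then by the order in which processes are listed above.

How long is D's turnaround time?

Timeline: | A 0-1 | idle 1-2 | B 2-10 | E 10-18 | C 18-23 | D 23-26 |
Completion: A=1  B=10  C=23  D=26  E=18
Turnaround(D) = completion − arrival = 26 − 7 = 19

19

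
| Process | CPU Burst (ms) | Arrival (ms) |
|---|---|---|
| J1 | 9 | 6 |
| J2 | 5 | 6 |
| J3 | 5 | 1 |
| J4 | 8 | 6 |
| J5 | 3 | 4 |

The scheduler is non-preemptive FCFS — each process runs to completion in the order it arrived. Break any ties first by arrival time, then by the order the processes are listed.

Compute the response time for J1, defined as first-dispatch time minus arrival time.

Gantt: | idle 0-1 | J3 1-6 | J5 6-9 | J1 9-18 | J2 18-23 | J4 23-31 |
Completion: J1=18  J2=23  J3=6  J4=31  J5=9
Turnaround (C−A): J1=12  J2=17  J3=5  J4=25  J5=5
Response(J1) = first start − arrival = 9 − 6 = 3

3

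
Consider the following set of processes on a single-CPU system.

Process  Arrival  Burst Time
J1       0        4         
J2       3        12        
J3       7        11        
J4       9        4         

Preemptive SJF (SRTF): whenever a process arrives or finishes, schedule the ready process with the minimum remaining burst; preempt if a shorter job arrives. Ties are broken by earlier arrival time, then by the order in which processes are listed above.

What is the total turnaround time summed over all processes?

49

Timeline: | J1 0-4 | J2 4-9 | J4 9-13 | J2 13-20 | J3 20-31 |
Completion: J1=4  J2=20  J3=31  J4=13
Turnaround (C−A): J1=4  J2=17  J3=24  J4=4
Turnaround = completion − arrival: J1=4, J2=17, J3=24, J4=4
Total turnaround = 4 + 17 + 24 + 4 = 49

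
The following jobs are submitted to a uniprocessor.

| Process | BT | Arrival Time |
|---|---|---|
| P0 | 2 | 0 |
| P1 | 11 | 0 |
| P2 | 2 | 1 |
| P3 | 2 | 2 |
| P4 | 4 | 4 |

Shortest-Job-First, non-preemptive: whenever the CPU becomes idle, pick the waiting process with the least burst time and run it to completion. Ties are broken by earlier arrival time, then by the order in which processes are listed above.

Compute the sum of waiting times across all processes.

Timeline: | P0 0-2 | P2 2-4 | P3 4-6 | P4 6-10 | P1 10-21 |
Completion: P0=2  P1=21  P2=4  P3=6  P4=10
Waiting = turnaround − burst: P0=0, P1=10, P2=1, P3=2, P4=2
Total waiting = 0 + 10 + 1 + 2 + 2 = 15

15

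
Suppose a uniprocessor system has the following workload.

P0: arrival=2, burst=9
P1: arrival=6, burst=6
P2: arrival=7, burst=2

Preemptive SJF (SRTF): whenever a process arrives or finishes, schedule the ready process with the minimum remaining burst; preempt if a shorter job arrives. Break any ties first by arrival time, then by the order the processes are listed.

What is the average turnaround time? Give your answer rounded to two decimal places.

8.67

Timeline: | idle 0-2 | P0 2-7 | P2 7-9 | P0 9-13 | P1 13-19 |
Completion: P0=13  P1=19  P2=9
Turnaround (C−A): P0=11  P1=13  P2=2
Turnaround times: P0=11, P1=13, P2=2
Average turnaround = (11+13+2) / 3 = 26/3 = 8.67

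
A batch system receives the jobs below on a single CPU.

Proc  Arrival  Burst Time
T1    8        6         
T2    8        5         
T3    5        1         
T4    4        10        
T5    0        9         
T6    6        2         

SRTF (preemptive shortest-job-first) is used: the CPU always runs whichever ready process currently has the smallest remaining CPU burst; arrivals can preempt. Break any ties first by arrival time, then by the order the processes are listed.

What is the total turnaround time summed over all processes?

Schedule: | T5 0-5 | T3 5-6 | T6 6-8 | T5 8-12 | T2 12-17 | T1 17-23 | T4 23-33 |
Completion: T1=23  T2=17  T3=6  T4=33  T5=12  T6=8
Turnaround = completion − arrival: T1=15, T2=9, T3=1, T4=29, T5=12, T6=2
Total turnaround = 15 + 9 + 1 + 29 + 12 + 2 = 68

68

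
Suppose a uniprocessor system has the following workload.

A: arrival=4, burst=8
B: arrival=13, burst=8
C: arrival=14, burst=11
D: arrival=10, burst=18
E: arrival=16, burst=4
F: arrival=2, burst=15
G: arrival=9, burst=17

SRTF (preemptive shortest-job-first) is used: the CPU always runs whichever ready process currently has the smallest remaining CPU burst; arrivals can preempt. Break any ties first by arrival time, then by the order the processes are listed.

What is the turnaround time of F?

Gantt: | idle 0-2 | F 2-4 | A 4-12 | F 12-13 | B 13-16 | E 16-20 | B 20-25 | C 25-36 | F 36-48 | G 48-65 | D 65-83 |
Completion: A=12  B=25  C=36  D=83  E=20  F=48  G=65
Turnaround (C−A): A=8  B=12  C=22  D=73  E=4  F=46  G=56
Turnaround(F) = completion − arrival = 48 − 2 = 46

46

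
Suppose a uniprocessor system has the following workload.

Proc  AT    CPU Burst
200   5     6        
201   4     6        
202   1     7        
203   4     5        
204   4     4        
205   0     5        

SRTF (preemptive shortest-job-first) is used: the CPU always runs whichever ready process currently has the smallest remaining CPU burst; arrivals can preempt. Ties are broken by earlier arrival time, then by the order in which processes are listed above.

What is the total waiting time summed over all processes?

56

Timeline: | 205 0-5 | 204 5-9 | 203 9-14 | 201 14-20 | 200 20-26 | 202 26-33 |
Completion: 200=26  201=20  202=33  203=14  204=9  205=5
Waiting = turnaround − burst: 200=15, 201=10, 202=25, 203=5, 204=1, 205=0
Total waiting = 15 + 10 + 25 + 5 + 1 + 0 = 56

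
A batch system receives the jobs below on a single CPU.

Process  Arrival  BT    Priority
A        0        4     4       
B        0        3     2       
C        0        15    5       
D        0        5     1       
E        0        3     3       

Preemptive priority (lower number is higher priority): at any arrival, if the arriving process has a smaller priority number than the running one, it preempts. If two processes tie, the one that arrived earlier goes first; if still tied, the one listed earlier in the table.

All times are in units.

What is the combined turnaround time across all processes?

69

Timeline: | D 0-5 | B 5-8 | E 8-11 | A 11-15 | C 15-30 |
Completion: A=15  B=8  C=30  D=5  E=11
Turnaround (C−A): A=15  B=8  C=30  D=5  E=11
Turnaround = completion − arrival: A=15, B=8, C=30, D=5, E=11
Total turnaround = 15 + 8 + 30 + 5 + 11 = 69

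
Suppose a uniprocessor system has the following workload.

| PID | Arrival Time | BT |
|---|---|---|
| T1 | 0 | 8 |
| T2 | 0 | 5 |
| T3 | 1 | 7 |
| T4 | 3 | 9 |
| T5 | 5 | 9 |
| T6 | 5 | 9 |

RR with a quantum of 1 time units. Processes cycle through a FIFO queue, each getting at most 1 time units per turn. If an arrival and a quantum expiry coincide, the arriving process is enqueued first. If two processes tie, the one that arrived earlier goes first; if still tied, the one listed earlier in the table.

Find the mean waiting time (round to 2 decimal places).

Schedule: | T1 0-1 | T2 1-2 | T3 2-3 | T1 3-4 | T2 4-5 | T4 5-6 | T3 6-7 | T1 7-8 | T5 8-9 | T6 9-10 | T2 10-11 | T4 11-12 | T3 12-13 | T1 13-14 | T5 14-15 | T6 15-16 | T2 16-17 | T4 17-18 | T3 18-19 | T1 19-20 | T5 20-21 | T6 21-22 | T2 22-23 | T4 23-24 | T3 24-25 | T1 25-26 | T5 26-27 | T6 27-28 | T4 28-29 | T3 29-30 | T1 30-31 | T5 31-32 | T6 32-33 | T4 33-34 | T3 34-35 | T1 35-36 | T5 36-37 | T6 37-38 | T4 38-39 | T5 39-40 | T6 40-41 | T4 41-42 | T5 42-43 | T6 43-44 | T4 44-45 | T5 45-46 | T6 46-47 |
Completion: T1=36  T2=23  T3=35  T4=45  T5=46  T6=47
Waiting times: T1=28, T2=18, T3=27, T4=33, T5=32, T6=33
Average waiting = (28+18+27+33+32+33) / 6 = 171/6 = 28.50

28.50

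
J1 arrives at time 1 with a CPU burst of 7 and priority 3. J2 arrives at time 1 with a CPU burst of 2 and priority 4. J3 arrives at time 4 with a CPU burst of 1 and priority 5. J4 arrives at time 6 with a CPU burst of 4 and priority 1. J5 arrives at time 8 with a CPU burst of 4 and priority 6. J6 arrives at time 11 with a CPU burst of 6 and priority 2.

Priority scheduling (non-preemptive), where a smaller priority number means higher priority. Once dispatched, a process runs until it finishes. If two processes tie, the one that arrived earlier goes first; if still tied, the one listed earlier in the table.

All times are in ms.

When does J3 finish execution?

Timeline: | idle 0-1 | J1 1-8 | J4 8-12 | J6 12-18 | J2 18-20 | J3 20-21 | J5 21-25 |
Completion: J1=8  J2=20  J3=21  J4=12  J5=25  J6=18
Turnaround (C−A): J1=7  J2=19  J3=17  J4=6  J5=17  J6=7

21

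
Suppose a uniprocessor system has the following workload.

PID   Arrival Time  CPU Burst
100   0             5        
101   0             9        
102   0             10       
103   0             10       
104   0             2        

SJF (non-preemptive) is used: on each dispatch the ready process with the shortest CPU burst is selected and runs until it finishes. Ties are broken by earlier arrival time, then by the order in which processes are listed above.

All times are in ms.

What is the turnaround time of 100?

Timeline: | 104 0-2 | 100 2-7 | 101 7-16 | 102 16-26 | 103 26-36 |
Completion: 100=7  101=16  102=26  103=36  104=2
Turnaround(100) = completion − arrival = 7 − 0 = 7

7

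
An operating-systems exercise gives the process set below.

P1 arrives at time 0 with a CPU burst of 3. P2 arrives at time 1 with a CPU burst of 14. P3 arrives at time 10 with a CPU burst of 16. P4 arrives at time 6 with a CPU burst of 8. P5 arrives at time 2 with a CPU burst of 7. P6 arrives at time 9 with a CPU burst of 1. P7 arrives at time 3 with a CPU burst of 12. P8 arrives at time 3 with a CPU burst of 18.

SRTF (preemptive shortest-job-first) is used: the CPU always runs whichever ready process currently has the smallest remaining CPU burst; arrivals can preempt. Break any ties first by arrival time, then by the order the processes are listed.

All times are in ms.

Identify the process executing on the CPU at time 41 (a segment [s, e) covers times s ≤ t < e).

P2

Schedule: | P1 0-3 | P5 3-10 | P6 10-11 | P4 11-19 | P7 19-31 | P2 31-45 | P3 45-61 | P8 61-79 |
Completion: P1=3  P2=45  P3=61  P4=19  P5=10  P6=11  P7=31  P8=79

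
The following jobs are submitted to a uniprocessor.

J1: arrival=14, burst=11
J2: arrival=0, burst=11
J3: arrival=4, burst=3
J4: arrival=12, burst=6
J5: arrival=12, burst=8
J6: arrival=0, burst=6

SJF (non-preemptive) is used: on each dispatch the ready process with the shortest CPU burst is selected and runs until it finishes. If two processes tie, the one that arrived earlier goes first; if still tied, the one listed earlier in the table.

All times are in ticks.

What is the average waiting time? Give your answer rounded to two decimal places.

8.83

Schedule: | J6 0-6 | J3 6-9 | J2 9-20 | J4 20-26 | J5 26-34 | J1 34-45 |
Completion: J1=45  J2=20  J3=9  J4=26  J5=34  J6=6
Turnaround (C−A): J1=31  J2=20  J3=5  J4=14  J5=22  J6=6
Waiting times: J1=20, J2=9, J3=2, J4=8, J5=14, J6=0
Average waiting = (20+9+2+8+14+0) / 6 = 53/6 = 8.83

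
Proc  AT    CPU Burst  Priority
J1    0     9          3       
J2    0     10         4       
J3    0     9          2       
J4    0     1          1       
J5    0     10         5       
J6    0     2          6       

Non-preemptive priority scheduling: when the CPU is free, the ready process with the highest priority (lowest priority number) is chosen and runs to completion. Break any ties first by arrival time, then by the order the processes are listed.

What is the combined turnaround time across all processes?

139

Schedule: | J4 0-1 | J3 1-10 | J1 10-19 | J2 19-29 | J5 29-39 | J6 39-41 |
Completion: J1=19  J2=29  J3=10  J4=1  J5=39  J6=41
Turnaround = completion − arrival: J1=19, J2=29, J3=10, J4=1, J5=39, J6=41
Total turnaround = 19 + 29 + 10 + 1 + 39 + 41 = 139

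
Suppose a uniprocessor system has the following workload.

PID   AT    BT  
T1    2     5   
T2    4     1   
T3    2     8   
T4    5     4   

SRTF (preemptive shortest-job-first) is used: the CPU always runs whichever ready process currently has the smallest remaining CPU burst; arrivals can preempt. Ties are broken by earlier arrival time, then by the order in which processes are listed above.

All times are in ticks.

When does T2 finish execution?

Timeline: | idle 0-2 | T1 2-4 | T2 4-5 | T1 5-8 | T4 8-12 | T3 12-20 |
Completion: T1=8  T2=5  T3=20  T4=12
Turnaround (C−A): T1=6  T2=1  T3=18  T4=7

5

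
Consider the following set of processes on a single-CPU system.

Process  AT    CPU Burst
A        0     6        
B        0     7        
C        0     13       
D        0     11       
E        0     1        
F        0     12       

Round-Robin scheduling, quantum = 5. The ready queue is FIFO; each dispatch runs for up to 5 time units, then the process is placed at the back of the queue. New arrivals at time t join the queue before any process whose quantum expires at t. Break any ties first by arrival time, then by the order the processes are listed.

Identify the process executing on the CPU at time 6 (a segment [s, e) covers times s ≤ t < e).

B

Gantt: | A 0-5 | B 5-10 | C 10-15 | D 15-20 | E 20-21 | F 21-26 | A 26-27 | B 27-29 | C 29-34 | D 34-39 | F 39-44 | C 44-47 | D 47-48 | F 48-50 |
Completion: A=27  B=29  C=47  D=48  E=21  F=50
Turnaround (C−A): A=27  B=29  C=47  D=48  E=21  F=50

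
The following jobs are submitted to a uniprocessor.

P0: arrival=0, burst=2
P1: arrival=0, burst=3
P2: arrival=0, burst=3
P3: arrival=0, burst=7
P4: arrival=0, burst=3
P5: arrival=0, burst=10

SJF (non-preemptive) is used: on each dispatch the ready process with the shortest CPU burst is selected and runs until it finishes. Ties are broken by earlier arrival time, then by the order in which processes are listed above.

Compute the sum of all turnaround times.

72

Schedule: | P0 0-2 | P1 2-5 | P2 5-8 | P4 8-11 | P3 11-18 | P5 18-28 |
Completion: P0=2  P1=5  P2=8  P3=18  P4=11  P5=28
Turnaround (C−A): P0=2  P1=5  P2=8  P3=18  P4=11  P5=28
Turnaround = completion − arrival: P0=2, P1=5, P2=8, P3=18, P4=11, P5=28
Total turnaround = 2 + 5 + 8 + 18 + 11 + 28 = 72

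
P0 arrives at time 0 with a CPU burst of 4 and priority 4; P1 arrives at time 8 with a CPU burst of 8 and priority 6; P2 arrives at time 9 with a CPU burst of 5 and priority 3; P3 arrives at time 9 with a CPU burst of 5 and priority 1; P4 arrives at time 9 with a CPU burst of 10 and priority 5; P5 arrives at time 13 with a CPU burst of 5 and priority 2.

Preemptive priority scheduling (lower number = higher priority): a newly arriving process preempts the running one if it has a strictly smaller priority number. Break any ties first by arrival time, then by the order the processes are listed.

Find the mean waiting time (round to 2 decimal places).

8.50

Timeline: | P0 0-4 | idle 4-8 | P1 8-9 | P3 9-14 | P5 14-19 | P2 19-24 | P4 24-34 | P1 34-41 |
Completion: P0=4  P1=41  P2=24  P3=14  P4=34  P5=19
Turnaround (C−A): P0=4  P1=33  P2=15  P3=5  P4=25  P5=6
Waiting times: P0=0, P1=25, P2=10, P3=0, P4=15, P5=1
Average waiting = (0+25+10+0+15+1) / 6 = 51/6 = 8.50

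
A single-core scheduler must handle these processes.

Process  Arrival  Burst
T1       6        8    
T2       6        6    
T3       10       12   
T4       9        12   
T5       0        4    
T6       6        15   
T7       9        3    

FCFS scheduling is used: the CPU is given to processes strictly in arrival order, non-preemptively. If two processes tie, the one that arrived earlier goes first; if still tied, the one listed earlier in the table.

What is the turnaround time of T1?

8

Timeline: | T5 0-4 | idle 4-6 | T1 6-14 | T2 14-20 | T6 20-35 | T4 35-47 | T7 47-50 | T3 50-62 |
Completion: T1=14  T2=20  T3=62  T4=47  T5=4  T6=35  T7=50
Turnaround(T1) = completion − arrival = 14 − 6 = 8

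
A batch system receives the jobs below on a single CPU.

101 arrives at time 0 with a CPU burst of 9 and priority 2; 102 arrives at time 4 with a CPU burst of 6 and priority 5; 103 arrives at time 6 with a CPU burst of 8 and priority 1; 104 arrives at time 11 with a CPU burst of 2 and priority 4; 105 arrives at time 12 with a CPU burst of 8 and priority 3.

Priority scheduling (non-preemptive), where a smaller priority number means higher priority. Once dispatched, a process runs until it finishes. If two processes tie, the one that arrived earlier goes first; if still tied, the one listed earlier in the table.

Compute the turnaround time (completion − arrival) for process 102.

29

Timeline: | 101 0-9 | 103 9-17 | 105 17-25 | 104 25-27 | 102 27-33 |
Completion: 101=9  102=33  103=17  104=27  105=25
Turnaround(102) = completion − arrival = 33 − 4 = 29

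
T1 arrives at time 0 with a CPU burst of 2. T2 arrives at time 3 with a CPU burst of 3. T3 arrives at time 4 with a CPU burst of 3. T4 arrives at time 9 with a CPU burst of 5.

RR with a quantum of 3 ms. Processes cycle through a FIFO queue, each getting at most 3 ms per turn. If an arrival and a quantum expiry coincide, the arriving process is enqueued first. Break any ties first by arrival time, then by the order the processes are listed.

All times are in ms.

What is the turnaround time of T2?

Gantt: | T1 0-2 | idle 2-3 | T2 3-6 | T3 6-9 | T4 9-14 |
Completion: T1=2  T2=6  T3=9  T4=14
Turnaround(T2) = completion − arrival = 6 − 3 = 3

3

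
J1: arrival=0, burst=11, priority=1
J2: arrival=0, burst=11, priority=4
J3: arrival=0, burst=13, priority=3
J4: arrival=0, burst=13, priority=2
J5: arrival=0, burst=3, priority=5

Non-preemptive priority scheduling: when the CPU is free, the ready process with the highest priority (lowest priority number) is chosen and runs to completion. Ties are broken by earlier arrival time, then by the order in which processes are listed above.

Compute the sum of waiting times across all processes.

120

Gantt: | J1 0-11 | J4 11-24 | J3 24-37 | J2 37-48 | J5 48-51 |
Completion: J1=11  J2=48  J3=37  J4=24  J5=51
Turnaround (C−A): J1=11  J2=48  J3=37  J4=24  J5=51
Waiting = turnaround − burst: J1=0, J2=37, J3=24, J4=11, J5=48
Total waiting = 0 + 37 + 24 + 11 + 48 = 120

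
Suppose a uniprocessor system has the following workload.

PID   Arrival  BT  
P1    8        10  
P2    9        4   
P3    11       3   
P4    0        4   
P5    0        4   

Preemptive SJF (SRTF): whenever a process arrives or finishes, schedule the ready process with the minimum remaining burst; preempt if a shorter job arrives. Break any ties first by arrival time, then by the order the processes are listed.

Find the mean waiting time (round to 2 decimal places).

Timeline: | P4 0-4 | P5 4-8 | P1 8-9 | P2 9-13 | P3 13-16 | P1 16-25 |
Completion: P1=25  P2=13  P3=16  P4=4  P5=8
Turnaround (C−A): P1=17  P2=4  P3=5  P4=4  P5=8
Waiting times: P1=7, P2=0, P3=2, P4=0, P5=4
Average waiting = (7+0+2+0+4) / 5 = 13/5 = 2.60

2.60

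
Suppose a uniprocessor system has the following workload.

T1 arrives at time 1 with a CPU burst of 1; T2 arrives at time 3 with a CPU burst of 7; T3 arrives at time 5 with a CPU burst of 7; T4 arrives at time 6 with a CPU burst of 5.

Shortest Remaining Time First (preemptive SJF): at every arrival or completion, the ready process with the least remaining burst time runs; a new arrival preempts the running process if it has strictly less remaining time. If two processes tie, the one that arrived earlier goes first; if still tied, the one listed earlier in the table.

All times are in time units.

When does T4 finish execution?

Timeline: | idle 0-1 | T1 1-2 | idle 2-3 | T2 3-10 | T4 10-15 | T3 15-22 |
Completion: T1=2  T2=10  T3=22  T4=15
Turnaround (C−A): T1=1  T2=7  T3=17  T4=9

15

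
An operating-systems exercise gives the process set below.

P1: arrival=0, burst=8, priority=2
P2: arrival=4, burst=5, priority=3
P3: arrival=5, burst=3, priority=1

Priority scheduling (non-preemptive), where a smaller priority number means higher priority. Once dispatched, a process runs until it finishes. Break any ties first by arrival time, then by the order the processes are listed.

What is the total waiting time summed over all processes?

Timeline: | P1 0-8 | P3 8-11 | P2 11-16 |
Completion: P1=8  P2=16  P3=11
Waiting = turnaround − burst: P1=0, P2=7, P3=3
Total waiting = 0 + 7 + 3 = 10

10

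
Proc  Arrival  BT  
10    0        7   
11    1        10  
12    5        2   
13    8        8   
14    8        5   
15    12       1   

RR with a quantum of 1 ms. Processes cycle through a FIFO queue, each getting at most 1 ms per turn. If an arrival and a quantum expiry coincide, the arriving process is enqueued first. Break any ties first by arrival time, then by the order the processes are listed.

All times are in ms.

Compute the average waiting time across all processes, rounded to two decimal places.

Timeline: | 10 0-1 | 11 1-2 | 10 2-3 | 11 3-4 | 10 4-5 | 11 5-6 | 12 6-7 | 10 7-8 | 11 8-9 | 12 9-10 | 13 10-11 | 14 11-12 | 10 12-13 | 11 13-14 | 13 14-15 | 15 15-16 | 14 16-17 | 10 17-18 | 11 18-19 | 13 19-20 | 14 20-21 | 10 21-22 | 11 22-23 | 13 23-24 | 14 24-25 | 11 25-26 | 13 26-27 | 14 27-28 | 11 28-29 | 13 29-30 | 11 30-31 | 13 31-33 |
Completion: 10=22  11=31  12=10  13=33  14=28  15=16
Turnaround (C−A): 10=22  11=30  12=5  13=25  14=20  15=4
Waiting times: 10=15, 11=20, 12=3, 13=17, 14=15, 15=3
Average waiting = (15+20+3+17+15+3) / 6 = 73/6 = 12.17

12.17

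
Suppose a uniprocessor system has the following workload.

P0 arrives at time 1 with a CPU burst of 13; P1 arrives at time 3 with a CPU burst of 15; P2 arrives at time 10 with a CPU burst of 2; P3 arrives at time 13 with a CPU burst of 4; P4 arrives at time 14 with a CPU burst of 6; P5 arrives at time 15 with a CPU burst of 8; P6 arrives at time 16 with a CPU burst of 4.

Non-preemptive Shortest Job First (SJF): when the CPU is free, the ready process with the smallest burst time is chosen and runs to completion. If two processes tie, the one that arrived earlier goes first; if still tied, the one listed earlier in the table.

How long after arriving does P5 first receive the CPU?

Gantt: | idle 0-1 | P0 1-14 | P2 14-16 | P3 16-20 | P6 20-24 | P4 24-30 | P5 30-38 | P1 38-53 |
Completion: P0=14  P1=53  P2=16  P3=20  P4=30  P5=38  P6=24
Turnaround (C−A): P0=13  P1=50  P2=6  P3=7  P4=16  P5=23  P6=8
Response(P5) = first start − arrival = 30 − 15 = 15

15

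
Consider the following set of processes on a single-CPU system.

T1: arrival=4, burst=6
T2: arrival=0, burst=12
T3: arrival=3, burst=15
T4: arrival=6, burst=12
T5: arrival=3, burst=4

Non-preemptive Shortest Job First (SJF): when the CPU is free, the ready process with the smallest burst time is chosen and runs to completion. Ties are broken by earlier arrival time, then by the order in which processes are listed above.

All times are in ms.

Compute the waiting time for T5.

Schedule: | T2 0-12 | T5 12-16 | T1 16-22 | T4 22-34 | T3 34-49 |
Completion: T1=22  T2=12  T3=49  T4=34  T5=16
Turnaround (C−A): T1=18  T2=12  T3=46  T4=28  T5=13
Waiting(T5) = turnaround − burst = 13 − 4 = 9

9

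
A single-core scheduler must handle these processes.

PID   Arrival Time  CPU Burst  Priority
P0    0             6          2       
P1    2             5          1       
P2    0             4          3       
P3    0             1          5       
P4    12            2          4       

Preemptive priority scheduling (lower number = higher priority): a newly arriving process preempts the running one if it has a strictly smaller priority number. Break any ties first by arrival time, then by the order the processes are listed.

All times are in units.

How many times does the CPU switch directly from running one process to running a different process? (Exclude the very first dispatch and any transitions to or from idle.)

Gantt: | P0 0-2 | P1 2-7 | P0 7-11 | P2 11-15 | P4 15-17 | P3 17-18 |
Completion: P0=11  P1=7  P2=15  P3=18  P4=17
Turnaround (C−A): P0=11  P1=5  P2=15  P3=18  P4=5

5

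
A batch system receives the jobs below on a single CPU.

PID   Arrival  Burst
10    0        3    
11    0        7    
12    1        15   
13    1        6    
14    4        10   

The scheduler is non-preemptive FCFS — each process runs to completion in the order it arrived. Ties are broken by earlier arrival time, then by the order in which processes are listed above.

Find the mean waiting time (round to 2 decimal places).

Gantt: | 10 0-3 | 11 3-10 | 12 10-25 | 13 25-31 | 14 31-41 |
Completion: 10=3  11=10  12=25  13=31  14=41
Turnaround (C−A): 10=3  11=10  12=24  13=30  14=37
Waiting times: 10=0, 11=3, 12=9, 13=24, 14=27
Average waiting = (0+3+9+24+27) / 5 = 63/5 = 12.60

12.60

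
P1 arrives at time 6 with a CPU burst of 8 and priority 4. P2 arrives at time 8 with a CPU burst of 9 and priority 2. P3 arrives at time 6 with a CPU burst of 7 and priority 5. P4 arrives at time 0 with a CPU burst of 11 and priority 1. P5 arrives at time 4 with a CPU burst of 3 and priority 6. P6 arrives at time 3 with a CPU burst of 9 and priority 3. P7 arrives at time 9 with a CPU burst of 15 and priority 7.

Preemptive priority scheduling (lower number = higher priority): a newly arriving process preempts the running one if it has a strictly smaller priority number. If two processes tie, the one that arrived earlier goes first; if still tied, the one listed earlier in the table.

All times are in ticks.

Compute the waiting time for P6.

Gantt: | P4 0-11 | P2 11-20 | P6 20-29 | P1 29-37 | P3 37-44 | P5 44-47 | P7 47-62 |
Completion: P1=37  P2=20  P3=44  P4=11  P5=47  P6=29  P7=62
Turnaround (C−A): P1=31  P2=12  P3=38  P4=11  P5=43  P6=26  P7=53
Waiting(P6) = turnaround − burst = 26 − 9 = 17

17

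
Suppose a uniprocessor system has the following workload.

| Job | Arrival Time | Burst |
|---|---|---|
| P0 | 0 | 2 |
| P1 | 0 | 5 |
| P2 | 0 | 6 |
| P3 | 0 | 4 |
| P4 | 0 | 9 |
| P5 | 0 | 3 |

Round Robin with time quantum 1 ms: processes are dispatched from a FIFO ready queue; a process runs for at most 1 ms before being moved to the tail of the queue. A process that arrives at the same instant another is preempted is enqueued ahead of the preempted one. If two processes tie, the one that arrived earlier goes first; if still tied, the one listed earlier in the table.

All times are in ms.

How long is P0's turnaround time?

Gantt: | P0 0-1 | P1 1-2 | P2 2-3 | P3 3-4 | P4 4-5 | P5 5-6 | P0 6-7 | P1 7-8 | P2 8-9 | P3 9-10 | P4 10-11 | P5 11-12 | P1 12-13 | P2 13-14 | P3 14-15 | P4 15-16 | P5 16-17 | P1 17-18 | P2 18-19 | P3 19-20 | P4 20-21 | P1 21-22 | P2 22-23 | P4 23-24 | P2 24-25 | P4 25-29 |
Completion: P0=7  P1=22  P2=25  P3=20  P4=29  P5=17
Turnaround (C−A): P0=7  P1=22  P2=25  P3=20  P4=29  P5=17
Turnaround(P0) = completion − arrival = 7 − 0 = 7

7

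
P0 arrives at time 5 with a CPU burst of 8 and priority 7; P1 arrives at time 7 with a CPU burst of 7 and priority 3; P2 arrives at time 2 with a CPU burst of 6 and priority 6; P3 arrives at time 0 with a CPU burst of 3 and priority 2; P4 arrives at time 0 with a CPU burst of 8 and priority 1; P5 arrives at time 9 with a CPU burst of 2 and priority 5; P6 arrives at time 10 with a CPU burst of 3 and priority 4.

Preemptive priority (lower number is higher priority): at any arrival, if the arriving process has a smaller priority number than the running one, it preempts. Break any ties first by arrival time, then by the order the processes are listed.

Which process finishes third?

P1

Timeline: | P4 0-8 | P3 8-11 | P1 11-18 | P6 18-21 | P5 21-23 | P2 23-29 | P0 29-37 |
Completion: P0=37  P1=18  P2=29  P3=11  P4=8  P5=23  P6=21
Turnaround (C−A): P0=32  P1=11  P2=27  P3=11  P4=8  P5=14  P6=11
Finish order: P4 → P3 → P1 → P6 → P5 → P2 → P0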